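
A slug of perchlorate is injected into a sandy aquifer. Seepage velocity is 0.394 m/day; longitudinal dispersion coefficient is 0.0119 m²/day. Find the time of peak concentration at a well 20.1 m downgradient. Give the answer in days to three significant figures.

50.9 days

For the 1D instantaneous-source solution, setting ∂C/∂t = 0 at fixed x gives v²t² + 2Dt − x² = 0, so t = (√(D² + v²x²) − D)/v².
√(D² + v²x²) = √(0.0119² + 0.394² × 20.1²) = 7.919; v² = 0.155236.
t = (7.919 − 0.0119)/0.155236 = 50.9 days (vs. the pure-advection estimate x/v = 51.0 d).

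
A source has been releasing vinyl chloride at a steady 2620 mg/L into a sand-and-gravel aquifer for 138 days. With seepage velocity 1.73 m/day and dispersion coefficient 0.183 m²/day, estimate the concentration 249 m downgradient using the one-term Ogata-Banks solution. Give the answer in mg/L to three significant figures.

195 mg/L

For a continuous step input, C/C₀ ≈ ½·erfc((x−vt)/(2√(Dt))).
vt = 1.73 × 138 = 238.74 m and 2√(Dt) = 2√(0.183 × 138) = 10.05 m.
Argument (x−vt)/(2√(Dt)) = (249 − 238.74)/10.05 = 1.021; ½·erfc(1.021) = 0.07438.
C = 2620 × 0.07438 = 195 mg/L.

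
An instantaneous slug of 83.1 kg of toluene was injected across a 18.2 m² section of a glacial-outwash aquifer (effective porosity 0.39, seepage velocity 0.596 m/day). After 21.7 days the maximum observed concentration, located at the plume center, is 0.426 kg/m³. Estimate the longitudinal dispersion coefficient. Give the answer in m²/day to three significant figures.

At the plume center C_max = M/(n_e·A·√(4πDt)), so D = M²/(4πt·(n_e·A·C_max)²).
n_e·A·C_max = 0.39 × 18.2 × 0.426 = 3.024 kg/m.
D = 83.1²/(4π × 21.7 × 3.024²) = 2.77 m²/day.

2.77 m²/day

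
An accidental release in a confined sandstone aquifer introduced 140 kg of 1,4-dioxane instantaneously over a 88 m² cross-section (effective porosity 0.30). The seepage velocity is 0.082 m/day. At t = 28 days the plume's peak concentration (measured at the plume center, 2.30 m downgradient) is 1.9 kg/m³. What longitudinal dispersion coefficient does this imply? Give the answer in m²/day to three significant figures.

At the plume center C_max = M/(n_e·A·√(4πDt)), so D = M²/(4πt·(n_e·A·C_max)²).
n_e·A·C_max = 0.30 × 88 × 1.9 = 50.16 kg/m.
D = 140²/(4π × 28 × 50.16²) = 0.0221 m²/day.

0.0221 m²/day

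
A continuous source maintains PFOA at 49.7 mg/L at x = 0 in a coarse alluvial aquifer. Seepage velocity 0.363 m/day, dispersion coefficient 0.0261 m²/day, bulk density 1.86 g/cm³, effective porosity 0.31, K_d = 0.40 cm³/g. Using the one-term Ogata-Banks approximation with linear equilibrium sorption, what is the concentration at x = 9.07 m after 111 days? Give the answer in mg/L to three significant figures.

48.9 mg/L

Retardation factor R = 1 + ρ_b·K_d/n = 1 + 1.86 × 0.40/0.31 = 3.400.
Sorption retards both mechanisms: v_R = v/R = 0.1068 m/day, D_R = D/R = 0.007676 m²/day.
v_R·t = 0.1068 × 111 = 11.8548 m; 2√(D_R t) = 1.846 m; argument = (9.07 − 11.8548)/1.846 = -1.509.
C = C₀ × ½·erfc(-1.509) = 49.7 × 0.9836 = 48.9 mg/L.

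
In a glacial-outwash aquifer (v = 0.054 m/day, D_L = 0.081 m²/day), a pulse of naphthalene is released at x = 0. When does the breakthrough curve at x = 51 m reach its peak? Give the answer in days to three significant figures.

917 days

For the 1D instantaneous-source solution, setting ∂C/∂t = 0 at fixed x gives v²t² + 2Dt − x² = 0, so t = (√(D² + v²x²) − D)/v².
√(D² + v²x²) = √(0.081² + 0.054² × 51²) = 2.755; v² = 0.002916.
t = (2.755 − 0.081)/0.002916 = 917 days (vs. the pure-advection estimate x/v = 944 d).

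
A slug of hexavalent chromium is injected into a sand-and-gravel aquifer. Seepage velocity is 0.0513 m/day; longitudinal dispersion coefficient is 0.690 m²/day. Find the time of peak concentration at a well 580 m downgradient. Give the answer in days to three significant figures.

11000 days

For the 1D instantaneous-source solution, setting ∂C/∂t = 0 at fixed x gives v²t² + 2Dt − x² = 0, so t = (√(D² + v²x²) − D)/v².
√(D² + v²x²) = √(0.690² + 0.0513² × 580²) = 29.76; v² = 0.00263169.
t = (29.76 − 0.690)/0.00263169 = 11000 days (vs. the pure-advection estimate x/v = 11300 d).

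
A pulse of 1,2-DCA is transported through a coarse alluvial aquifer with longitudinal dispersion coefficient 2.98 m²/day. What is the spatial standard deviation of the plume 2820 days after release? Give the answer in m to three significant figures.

130 m

Dispersive spreading gives a Gaussian with σ² = 2Dt; advection only shifts the center.
σ = √(2 × 2.98 × 2820) = 130 m.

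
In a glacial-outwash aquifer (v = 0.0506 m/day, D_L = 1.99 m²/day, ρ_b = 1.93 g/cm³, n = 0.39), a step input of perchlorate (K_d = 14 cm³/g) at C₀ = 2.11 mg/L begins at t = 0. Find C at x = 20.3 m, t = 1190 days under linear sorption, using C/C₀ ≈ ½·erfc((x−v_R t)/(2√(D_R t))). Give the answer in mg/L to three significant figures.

0.0188 mg/L

Retardation factor R = 1 + ρ_b·K_d/n = 1 + 1.93 × 14/0.39 = 70.28.
Sorption retards both mechanisms: v_R = v/R = 0.0007200 m/day, D_R = D/R = 0.02832 m²/day.
v_R·t = 0.0007200 × 1190 = 0.8568 m; 2√(D_R t) = 11.61 m; argument = (20.3 − 0.8568)/11.61 = 1.675.
C = C₀ × ½·erfc(1.675) = 2.11 × 0.008923 = 0.0188 mg/L.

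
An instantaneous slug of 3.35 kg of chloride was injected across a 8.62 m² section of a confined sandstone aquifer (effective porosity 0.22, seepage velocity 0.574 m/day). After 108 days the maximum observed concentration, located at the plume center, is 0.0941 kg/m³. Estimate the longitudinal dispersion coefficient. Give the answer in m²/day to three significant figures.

0.260 m²/day

At the plume center C_max = M/(n_e·A·√(4πDt)), so D = M²/(4πt·(n_e·A·C_max)²).
n_e·A·C_max = 0.22 × 8.62 × 0.0941 = 0.1785 kg/m.
D = 3.35²/(4π × 108 × 0.1785²) = 0.260 m²/day.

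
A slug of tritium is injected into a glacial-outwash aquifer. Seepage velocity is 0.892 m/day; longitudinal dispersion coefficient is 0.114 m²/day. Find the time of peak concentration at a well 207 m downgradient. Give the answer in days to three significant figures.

232 days

For the 1D instantaneous-source solution, setting ∂C/∂t = 0 at fixed x gives v²t² + 2Dt − x² = 0, so t = (√(D² + v²x²) − D)/v².
√(D² + v²x²) = √(0.114² + 0.892² × 207²) = 184.6; v² = 0.795664.
t = (184.6 − 0.114)/0.795664 = 232 days (vs. the pure-advection estimate x/v = 232 d).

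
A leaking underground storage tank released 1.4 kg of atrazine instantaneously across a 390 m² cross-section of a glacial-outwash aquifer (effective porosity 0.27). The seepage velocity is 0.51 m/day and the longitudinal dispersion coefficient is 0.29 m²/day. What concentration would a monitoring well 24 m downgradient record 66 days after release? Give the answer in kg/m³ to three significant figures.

For an instantaneous plane source, C(x,t) = M/(n_e·A·√(4πDt)) · exp(−(x−vt)²/(4Dt)), with n_e·A the pore (flow) area.
Plume center vt = 0.51 × 66 = 33.66 m, so the well at 24 m is 9.66 m upgradient of the peak.
√(4πDt) = 15.51 m, giving peak height M/(n_e·A·√(4πDt)) = 1.4/(0.27 × 390 × 15.51) = 0.0008572 kg/m³.
(x−vt)²/(4Dt) = (-9.66)²/(4 × 0.29 × 66) = 1.219; exp(−1.219) = 0.2955.
C = 0.0008572 × 0.2955 = 0.000253 kg/m³.

0.000253 kg/m³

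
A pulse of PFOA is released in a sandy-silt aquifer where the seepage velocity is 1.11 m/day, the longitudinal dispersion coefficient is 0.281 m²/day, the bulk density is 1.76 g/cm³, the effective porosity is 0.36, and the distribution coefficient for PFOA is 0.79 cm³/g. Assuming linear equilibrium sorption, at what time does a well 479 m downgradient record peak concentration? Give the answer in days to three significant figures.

2100 days

Retardation factor R = 1 + ρ_b·K_d/n = 1 + 1.76 × 0.79/0.36 = 4.862.
Sorption retards both mechanisms: v_R = v/R = 0.2283 m/day, D_R = D/R = 0.05780 m²/day.
Peak time from v_R²t² + 2D_R t − x² = 0: t = (√(D_R² + v_R²x²) − D_R)/v_R².
√(D_R² + v_R²x²) = √(0.05780² + 0.2283² × 479²) = 109.4; v_R² = 0.05212.
t = (109.4 − 0.05780)/0.05212 = 2100 days.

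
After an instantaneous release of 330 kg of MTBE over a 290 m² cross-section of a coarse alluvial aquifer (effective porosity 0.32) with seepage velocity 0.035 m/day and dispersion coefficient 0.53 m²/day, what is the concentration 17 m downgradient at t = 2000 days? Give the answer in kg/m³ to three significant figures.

For an instantaneous plane source, C(x,t) = M/(n_e·A·√(4πDt)) · exp(−(x−vt)²/(4Dt)), with n_e·A the pore (flow) area.
Plume center vt = 0.035 × 2000 = 70 m, so the well at 17 m is 53 m upgradient of the peak.
√(4πDt) = 115.4 m, giving peak height M/(n_e·A·√(4πDt)) = 330/(0.32 × 290 × 115.4) = 0.03081 kg/m³.
(x−vt)²/(4Dt) = (-53)²/(4 × 0.53 × 2000) = 0.6625; exp(−0.6625) = 0.5156.
C = 0.03081 × 0.5156 = 0.0159 kg/m³.

0.0159 kg/m³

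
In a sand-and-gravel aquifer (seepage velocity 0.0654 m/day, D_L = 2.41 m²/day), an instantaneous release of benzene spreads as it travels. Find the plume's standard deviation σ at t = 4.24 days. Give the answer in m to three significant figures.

Dispersive spreading gives a Gaussian with σ² = 2Dt; advection only shifts the center.
σ = √(2 × 2.41 × 4.24) = 4.52 m.

4.52 m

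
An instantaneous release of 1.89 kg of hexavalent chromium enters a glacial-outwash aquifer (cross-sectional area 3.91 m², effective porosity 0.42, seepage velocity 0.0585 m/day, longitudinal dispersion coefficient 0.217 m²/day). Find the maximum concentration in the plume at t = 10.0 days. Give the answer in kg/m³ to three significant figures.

0.220 kg/m³

The peak of an instantaneous 1D plume sits at x = vt; there the Gaussian factor is 1 and C_max = M/(n_e·A·√(4πDt)), where n_e·A is the pore area the mass is dissolved in.
√(4πDt) = √(4π × 0.217 × 10.0) = 5.222 m, so C_max = 1.89/(0.42 × 3.91 × 5.222) = 0.220 kg/m³.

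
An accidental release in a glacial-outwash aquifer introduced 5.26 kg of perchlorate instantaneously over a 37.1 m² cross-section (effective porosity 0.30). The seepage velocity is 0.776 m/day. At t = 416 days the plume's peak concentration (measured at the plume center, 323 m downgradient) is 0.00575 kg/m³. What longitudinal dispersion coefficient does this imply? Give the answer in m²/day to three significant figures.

1.29 m²/day

At the plume center C_max = M/(n_e·A·√(4πDt)), so D = M²/(4πt·(n_e·A·C_max)²).
n_e·A·C_max = 0.30 × 37.1 × 0.00575 = 0.06400 kg/m.
D = 5.26²/(4π × 416 × 0.06400²) = 1.29 m²/day.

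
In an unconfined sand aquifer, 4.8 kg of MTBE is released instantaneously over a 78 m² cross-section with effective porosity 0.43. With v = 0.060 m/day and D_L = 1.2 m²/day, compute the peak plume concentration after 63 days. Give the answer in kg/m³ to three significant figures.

The peak of an instantaneous 1D plume sits at x = vt; there the Gaussian factor is 1 and C_max = M/(n_e·A·√(4πDt)), where n_e·A is the pore area the mass is dissolved in.
√(4πDt) = √(4π × 1.2 × 63) = 30.82 m, so C_max = 4.8/(0.43 × 78 × 30.82) = 0.00464 kg/m³.

0.00464 kg/m³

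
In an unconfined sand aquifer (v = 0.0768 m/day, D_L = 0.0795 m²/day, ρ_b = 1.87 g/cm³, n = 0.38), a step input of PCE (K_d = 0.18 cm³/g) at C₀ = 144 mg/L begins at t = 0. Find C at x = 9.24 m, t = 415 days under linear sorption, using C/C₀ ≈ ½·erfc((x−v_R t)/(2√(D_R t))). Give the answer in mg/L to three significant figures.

130 mg/L

Retardation factor R = 1 + ρ_b·K_d/n = 1 + 1.87 × 0.18/0.38 = 1.886.
Sorption retards both mechanisms: v_R = v/R = 0.04072 m/day, D_R = D/R = 0.04215 m²/day.
v_R·t = 0.04072 × 415 = 16.8988 m; 2√(D_R t) = 8.365 m; argument = (9.24 − 16.8988)/8.365 = -0.9156.
C = C₀ × ½·erfc(-0.9156) = 144 × 0.9023 = 130 mg/L.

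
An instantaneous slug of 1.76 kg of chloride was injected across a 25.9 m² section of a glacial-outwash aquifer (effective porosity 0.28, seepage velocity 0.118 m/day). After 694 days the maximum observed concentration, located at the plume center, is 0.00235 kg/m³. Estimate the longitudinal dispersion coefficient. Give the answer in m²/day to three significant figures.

1.22 m²/day

At the plume center C_max = M/(n_e·A·√(4πDt)), so D = M²/(4πt·(n_e·A·C_max)²).
n_e·A·C_max = 0.28 × 25.9 × 0.00235 = 0.01704 kg/m.
D = 1.76²/(4π × 694 × 0.01704²) = 1.22 m²/day.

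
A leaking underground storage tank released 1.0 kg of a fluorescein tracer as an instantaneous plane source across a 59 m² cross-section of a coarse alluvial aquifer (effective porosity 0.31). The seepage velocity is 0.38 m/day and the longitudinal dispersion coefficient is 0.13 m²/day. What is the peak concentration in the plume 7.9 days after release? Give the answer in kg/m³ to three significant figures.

The peak of an instantaneous 1D plume sits at x = vt; there the Gaussian factor is 1 and C_max = M/(n_e·A·√(4πDt)), where n_e·A is the pore area the mass is dissolved in.
√(4πDt) = √(4π × 0.13 × 7.9) = 3.592 m, so C_max = 1.0/(0.31 × 59 × 3.592) = 0.0152 kg/m³.

0.0152 kg/m³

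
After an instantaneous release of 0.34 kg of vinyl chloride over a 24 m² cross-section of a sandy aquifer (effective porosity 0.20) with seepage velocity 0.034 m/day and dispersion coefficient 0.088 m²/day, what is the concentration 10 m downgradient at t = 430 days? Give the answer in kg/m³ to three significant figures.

0.00282 kg/m³

For an instantaneous plane source, C(x,t) = M/(n_e·A·√(4πDt)) · exp(−(x−vt)²/(4Dt)), with n_e·A the pore (flow) area.
Plume center vt = 0.034 × 430 = 14.62 m, so the well at 10 m is 4.62 m upgradient of the peak.
√(4πDt) = 21.81 m, giving peak height M/(n_e·A·√(4πDt)) = 0.34/(0.20 × 24 × 21.81) = 0.003248 kg/m³.
(x−vt)²/(4Dt) = (-4.62)²/(4 × 0.088 × 430) = 0.1410; exp(−0.1410) = 0.8685.
C = 0.003248 × 0.8685 = 0.00282 kg/m³.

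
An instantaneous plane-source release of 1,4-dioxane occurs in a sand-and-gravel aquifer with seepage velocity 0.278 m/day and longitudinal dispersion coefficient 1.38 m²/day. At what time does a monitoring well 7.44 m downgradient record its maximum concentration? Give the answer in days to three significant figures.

For the 1D instantaneous-source solution, setting ∂C/∂t = 0 at fixed x gives v²t² + 2Dt − x² = 0, so t = (√(D² + v²x²) − D)/v².
√(D² + v²x²) = √(1.38² + 0.278² × 7.44²) = 2.486; v² = 0.077284.
t = (2.486 − 1.38)/0.077284 = 14.3 days (vs. the pure-advection estimate x/v = 26.8 d).

14.3 days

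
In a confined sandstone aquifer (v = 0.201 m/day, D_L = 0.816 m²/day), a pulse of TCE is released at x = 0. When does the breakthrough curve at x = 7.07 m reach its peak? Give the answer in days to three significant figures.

20.4 days

For the 1D instantaneous-source solution, setting ∂C/∂t = 0 at fixed x gives v²t² + 2Dt − x² = 0, so t = (√(D² + v²x²) − D)/v².
√(D² + v²x²) = √(0.816² + 0.201² × 7.07²) = 1.639; v² = 0.040401.
t = (1.639 − 0.816)/0.040401 = 20.4 days (vs. the pure-advection estimate x/v = 35.2 d).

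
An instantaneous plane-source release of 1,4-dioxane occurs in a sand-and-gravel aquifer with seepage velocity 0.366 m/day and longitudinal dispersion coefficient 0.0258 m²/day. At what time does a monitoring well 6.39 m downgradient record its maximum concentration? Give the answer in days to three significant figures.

For the 1D instantaneous-source solution, setting ∂C/∂t = 0 at fixed x gives v²t² + 2Dt − x² = 0, so t = (√(D² + v²x²) − D)/v².
√(D² + v²x²) = √(0.0258² + 0.366² × 6.39²) = 2.339; v² = 0.133956.
t = (2.339 − 0.0258)/0.133956 = 17.3 days (vs. the pure-advection estimate x/v = 17.5 d).

17.3 days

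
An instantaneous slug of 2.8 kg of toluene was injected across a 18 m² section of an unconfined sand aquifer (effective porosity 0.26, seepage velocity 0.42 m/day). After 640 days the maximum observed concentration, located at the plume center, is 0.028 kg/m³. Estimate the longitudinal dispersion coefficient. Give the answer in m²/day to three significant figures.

0.0568 m²/day

At the plume center C_max = M/(n_e·A·√(4πDt)), so D = M²/(4πt·(n_e·A·C_max)²).
n_e·A·C_max = 0.26 × 18 × 0.028 = 0.1310 kg/m.
D = 2.8²/(4π × 640 × 0.1310²) = 0.0568 m²/day.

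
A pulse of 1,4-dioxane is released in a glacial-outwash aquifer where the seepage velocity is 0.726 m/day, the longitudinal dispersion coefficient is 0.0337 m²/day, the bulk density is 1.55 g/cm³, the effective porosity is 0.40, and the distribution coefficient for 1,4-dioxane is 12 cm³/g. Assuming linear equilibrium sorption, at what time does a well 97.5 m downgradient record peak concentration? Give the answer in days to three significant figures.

6380 days

Retardation factor R = 1 + ρ_b·K_d/n = 1 + 1.55 × 12/0.40 = 47.50.
Sorption retards both mechanisms: v_R = v/R = 0.01528 m/day, D_R = D/R = 0.0007095 m²/day.
Peak time from v_R²t² + 2D_R t − x² = 0: t = (√(D_R² + v_R²x²) − D_R)/v_R².
√(D_R² + v_R²x²) = √(0.0007095² + 0.01528² × 97.5²) = 1.490; v_R² = 0.0002335.
t = (1.490 − 0.0007095)/0.0002335 = 6380 days.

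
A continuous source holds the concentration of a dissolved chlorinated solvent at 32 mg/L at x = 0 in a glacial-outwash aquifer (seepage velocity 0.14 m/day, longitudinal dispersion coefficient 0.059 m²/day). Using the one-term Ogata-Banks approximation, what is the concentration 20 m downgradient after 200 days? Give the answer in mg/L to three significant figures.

For a continuous step input, C/C₀ ≈ ½·erfc((x−vt)/(2√(Dt))).
vt = 0.14 × 200 = 28 m and 2√(Dt) = 2√(0.059 × 200) = 6.870 m.
Argument (x−vt)/(2√(Dt)) = (20 − 28)/6.870 = -1.164; ½·erfc(-1.164) = 0.9501.
C = 32 × 0.9501 = 30.4 mg/L.

30.4 mg/L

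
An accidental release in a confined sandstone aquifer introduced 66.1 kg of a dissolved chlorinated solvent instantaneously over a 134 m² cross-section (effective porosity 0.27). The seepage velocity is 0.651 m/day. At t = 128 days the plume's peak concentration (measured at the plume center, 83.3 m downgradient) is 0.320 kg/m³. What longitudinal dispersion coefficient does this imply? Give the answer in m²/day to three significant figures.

0.0203 m²/day

At the plume center C_max = M/(n_e·A·√(4πDt)), so D = M²/(4πt·(n_e·A·C_max)²).
n_e·A·C_max = 0.27 × 134 × 0.320 = 11.58 kg/m.
D = 66.1²/(4π × 128 × 11.58²) = 0.0203 m²/day.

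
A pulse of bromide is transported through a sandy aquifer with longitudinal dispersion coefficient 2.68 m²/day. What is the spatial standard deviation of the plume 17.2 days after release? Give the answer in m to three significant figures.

Dispersive spreading gives a Gaussian with σ² = 2Dt; advection only shifts the center.
σ = √(2 × 2.68 × 17.2) = 9.60 m.

9.60 m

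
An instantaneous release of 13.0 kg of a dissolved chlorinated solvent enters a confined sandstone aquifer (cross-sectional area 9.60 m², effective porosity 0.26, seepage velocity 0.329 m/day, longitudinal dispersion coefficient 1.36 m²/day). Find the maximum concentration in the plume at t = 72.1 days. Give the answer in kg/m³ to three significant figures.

The peak of an instantaneous 1D plume sits at x = vt; there the Gaussian factor is 1 and C_max = M/(n_e·A·√(4πDt)), where n_e·A is the pore area the mass is dissolved in.
√(4πDt) = √(4π × 1.36 × 72.1) = 35.10 m, so C_max = 13.0/(0.26 × 9.60 × 35.10) = 0.148 kg/m³.

0.148 kg/m³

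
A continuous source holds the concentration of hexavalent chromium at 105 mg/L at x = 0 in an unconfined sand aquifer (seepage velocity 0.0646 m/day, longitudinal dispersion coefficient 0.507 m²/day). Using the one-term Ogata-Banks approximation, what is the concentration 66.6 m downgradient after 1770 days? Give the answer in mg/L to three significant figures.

91.4 mg/L

For a continuous step input, C/C₀ ≈ ½·erfc((x−vt)/(2√(Dt))).
vt = 0.0646 × 1770 = 114.342 m and 2√(Dt) = 2√(0.507 × 1770) = 59.91 m.
Argument (x−vt)/(2√(Dt)) = (66.6 − 114.342)/59.91 = -0.7969; ½·erfc(-0.7969) = 0.8701.
C = 105 × 0.8701 = 91.4 mg/L.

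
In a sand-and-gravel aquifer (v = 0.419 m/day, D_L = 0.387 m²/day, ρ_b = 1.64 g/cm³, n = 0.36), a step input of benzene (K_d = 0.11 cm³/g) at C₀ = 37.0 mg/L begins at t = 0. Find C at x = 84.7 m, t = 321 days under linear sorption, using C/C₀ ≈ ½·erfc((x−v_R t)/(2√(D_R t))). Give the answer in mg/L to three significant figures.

24.0 mg/L

Retardation factor R = 1 + ρ_b·K_d/n = 1 + 1.64 × 0.11/0.36 = 1.501.
Sorption retards both mechanisms: v_R = v/R = 0.2791 m/day, D_R = D/R = 0.2578 m²/day.
v_R·t = 0.2791 × 321 = 89.5911 m; 2√(D_R t) = 18.19 m; argument = (84.7 − 89.5911)/18.19 = -0.2689.
C = C₀ × ½·erfc(-0.2689) = 37.0 × 0.6481 = 24.0 mg/L.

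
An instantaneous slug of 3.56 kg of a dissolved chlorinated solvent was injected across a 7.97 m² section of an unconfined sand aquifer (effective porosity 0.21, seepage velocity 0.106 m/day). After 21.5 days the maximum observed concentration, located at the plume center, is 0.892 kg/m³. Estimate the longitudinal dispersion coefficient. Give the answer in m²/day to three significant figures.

0.0210 m²/day

At the plume center C_max = M/(n_e·A·√(4πDt)), so D = M²/(4πt·(n_e·A·C_max)²).
n_e·A·C_max = 0.21 × 7.97 × 0.892 = 1.493 kg/m.
D = 3.56²/(4π × 21.5 × 1.493²) = 0.0210 m²/day.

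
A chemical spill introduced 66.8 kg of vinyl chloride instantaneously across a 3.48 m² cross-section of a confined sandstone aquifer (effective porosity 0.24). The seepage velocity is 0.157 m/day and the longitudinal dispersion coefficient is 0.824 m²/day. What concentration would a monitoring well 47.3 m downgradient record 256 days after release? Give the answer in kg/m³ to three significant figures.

For an instantaneous plane source, C(x,t) = M/(n_e·A·√(4πDt)) · exp(−(x−vt)²/(4Dt)), with n_e·A the pore (flow) area.
Plume center vt = 0.157 × 256 = 40.192 m, so the well at 47.3 m is 7.108 m downgradient of the peak.
√(4πDt) = 51.49 m, giving peak height M/(n_e·A·√(4πDt)) = 66.8/(0.24 × 3.48 × 51.49) = 1.553 kg/m³.
(x−vt)²/(4Dt) = (7.108)²/(4 × 0.824 × 256) = 0.05988; exp(−0.05988) = 0.9419.
C = 1.553 × 0.9419 = 1.46 kg/m³.

1.46 kg/m³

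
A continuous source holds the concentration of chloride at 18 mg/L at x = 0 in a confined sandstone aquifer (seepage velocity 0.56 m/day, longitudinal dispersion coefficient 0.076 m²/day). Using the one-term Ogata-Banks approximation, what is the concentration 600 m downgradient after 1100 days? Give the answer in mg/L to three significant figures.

16.1 mg/L

For a continuous step input, C/C₀ ≈ ½·erfc((x−vt)/(2√(Dt))).
vt = 0.56 × 1100 = 616 m and 2√(Dt) = 2√(0.076 × 1100) = 18.29 m.
Argument (x−vt)/(2√(Dt)) = (600 − 616)/18.29 = -0.8748; ½·erfc(-0.8748) = 0.8920.
C = 18 × 0.8920 = 16.1 mg/L.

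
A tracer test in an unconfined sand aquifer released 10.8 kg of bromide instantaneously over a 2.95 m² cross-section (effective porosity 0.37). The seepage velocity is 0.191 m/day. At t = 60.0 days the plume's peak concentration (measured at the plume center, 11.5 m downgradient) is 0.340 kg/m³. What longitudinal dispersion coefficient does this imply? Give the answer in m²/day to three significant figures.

1.12 m²/day

At the plume center C_max = M/(n_e·A·√(4πDt)), so D = M²/(4πt·(n_e·A·C_max)²).
n_e·A·C_max = 0.37 × 2.95 × 0.340 = 0.3711 kg/m.
D = 10.8²/(4π × 60.0 × 0.3711²) = 1.12 m²/day.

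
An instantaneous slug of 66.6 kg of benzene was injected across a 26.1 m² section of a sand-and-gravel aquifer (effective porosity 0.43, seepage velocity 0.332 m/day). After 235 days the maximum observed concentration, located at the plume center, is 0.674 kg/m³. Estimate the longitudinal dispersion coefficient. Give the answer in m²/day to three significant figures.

At the plume center C_max = M/(n_e·A·√(4πDt)), so D = M²/(4πt·(n_e·A·C_max)²).
n_e·A·C_max = 0.43 × 26.1 × 0.674 = 7.564 kg/m.
D = 66.6²/(4π × 235 × 7.564²) = 0.0263 m²/day.

0.0263 m²/day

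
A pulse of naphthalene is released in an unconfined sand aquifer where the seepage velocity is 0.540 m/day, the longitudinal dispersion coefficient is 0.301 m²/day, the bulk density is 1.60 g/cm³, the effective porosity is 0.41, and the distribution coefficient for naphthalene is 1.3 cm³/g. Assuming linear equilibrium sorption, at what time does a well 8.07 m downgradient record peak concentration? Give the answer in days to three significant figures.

84.7 days

Retardation factor R = 1 + ρ_b·K_d/n = 1 + 1.60 × 1.3/0.41 = 6.073.
Sorption retards both mechanisms: v_R = v/R = 0.08892 m/day, D_R = D/R = 0.04956 m²/day.
Peak time from v_R²t² + 2D_R t − x² = 0: t = (√(D_R² + v_R²x²) − D_R)/v_R².
√(D_R² + v_R²x²) = √(0.04956² + 0.08892² × 8.07²) = 0.7193; v_R² = 0.007907.
t = (0.7193 − 0.04956)/0.007907 = 84.7 days.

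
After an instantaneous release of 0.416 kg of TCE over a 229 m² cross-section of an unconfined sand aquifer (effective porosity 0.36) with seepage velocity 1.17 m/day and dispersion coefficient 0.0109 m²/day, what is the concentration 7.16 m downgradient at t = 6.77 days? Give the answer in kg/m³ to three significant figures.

For an instantaneous plane source, C(x,t) = M/(n_e·A·√(4πDt)) · exp(−(x−vt)²/(4Dt)), with n_e·A the pore (flow) area.
Plume center vt = 1.17 × 6.77 = 7.9209 m, so the well at 7.16 m is 0.7609 m upgradient of the peak.
√(4πDt) = 0.9630 m, giving peak height M/(n_e·A·√(4πDt)) = 0.416/(0.36 × 229 × 0.9630) = 0.005240 kg/m³.
(x−vt)²/(4Dt) = (-0.7609)²/(4 × 0.0109 × 6.77) = 1.961; exp(−1.961) = 0.1407.
C = 0.005240 × 0.1407 = 0.000737 kg/m³.

0.000737 kg/m³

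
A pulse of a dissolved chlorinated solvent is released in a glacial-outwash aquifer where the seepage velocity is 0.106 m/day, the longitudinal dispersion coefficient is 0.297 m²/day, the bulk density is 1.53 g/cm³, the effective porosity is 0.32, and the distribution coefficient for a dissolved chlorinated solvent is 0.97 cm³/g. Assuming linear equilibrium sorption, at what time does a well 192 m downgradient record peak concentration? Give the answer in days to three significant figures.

10100 days

Retardation factor R = 1 + ρ_b·K_d/n = 1 + 1.53 × 0.97/0.32 = 5.638.
Sorption retards both mechanisms: v_R = v/R = 0.01880 m/day, D_R = D/R = 0.05268 m²/day.
Peak time from v_R²t² + 2D_R t − x² = 0: t = (√(D_R² + v_R²x²) − D_R)/v_R².
√(D_R² + v_R²x²) = √(0.05268² + 0.01880² × 192²) = 3.610; v_R² = 0.0003534.
t = (3.610 − 0.05268)/0.0003534 = 10100 days.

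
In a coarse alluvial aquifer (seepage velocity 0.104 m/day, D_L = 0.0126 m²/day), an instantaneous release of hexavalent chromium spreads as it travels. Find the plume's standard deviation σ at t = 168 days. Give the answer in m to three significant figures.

2.06 m

Dispersive spreading gives a Gaussian with σ² = 2Dt; advection only shifts the center.
σ = √(2 × 0.0126 × 168) = 2.06 m.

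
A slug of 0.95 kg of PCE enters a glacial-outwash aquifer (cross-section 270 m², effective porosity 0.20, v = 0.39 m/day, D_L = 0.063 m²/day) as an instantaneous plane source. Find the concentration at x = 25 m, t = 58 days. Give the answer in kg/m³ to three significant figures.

For an instantaneous plane source, C(x,t) = M/(n_e·A·√(4πDt)) · exp(−(x−vt)²/(4Dt)), with n_e·A the pore (flow) area.
Plume center vt = 0.39 × 58 = 22.62 m, so the well at 25 m is 2.38 m downgradient of the peak.
√(4πDt) = 6.776 m, giving peak height M/(n_e·A·√(4πDt)) = 0.95/(0.20 × 270 × 6.776) = 0.002596 kg/m³.
(x−vt)²/(4Dt) = (2.38)²/(4 × 0.063 × 58) = 0.3875; exp(−0.3875) = 0.6788.
C = 0.002596 × 0.6788 = 0.00176 kg/m³.

0.00176 kg/m³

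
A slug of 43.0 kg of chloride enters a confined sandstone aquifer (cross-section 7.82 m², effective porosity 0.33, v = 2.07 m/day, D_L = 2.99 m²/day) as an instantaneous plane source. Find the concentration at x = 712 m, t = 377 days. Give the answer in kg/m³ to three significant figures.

For an instantaneous plane source, C(x,t) = M/(n_e·A·√(4πDt)) · exp(−(x−vt)²/(4Dt)), with n_e·A the pore (flow) area.
Plume center vt = 2.07 × 377 = 780.39 m, so the well at 712 m is 68.39 m upgradient of the peak.
√(4πDt) = 119.0 m, giving peak height M/(n_e·A·√(4πDt)) = 43.0/(0.33 × 7.82 × 119.0) = 0.1400 kg/m³.
(x−vt)²/(4Dt) = (-68.39)²/(4 × 2.99 × 377) = 1.037; exp(−1.037) = 0.3545.
C = 0.1400 × 0.3545 = 0.0496 kg/m³.

0.0496 kg/m³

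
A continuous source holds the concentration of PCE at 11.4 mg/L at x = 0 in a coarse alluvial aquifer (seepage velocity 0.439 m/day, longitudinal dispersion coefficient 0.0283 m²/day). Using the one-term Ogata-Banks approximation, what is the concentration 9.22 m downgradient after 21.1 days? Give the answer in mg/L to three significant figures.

For a continuous step input, C/C₀ ≈ ½·erfc((x−vt)/(2√(Dt))).
vt = 0.439 × 21.1 = 9.2629 m and 2√(Dt) = 2√(0.0283 × 21.1) = 1.545 m.
Argument (x−vt)/(2√(Dt)) = (9.22 − 9.2629)/1.545 = -0.02777; ½·erfc(-0.02777) = 0.5157.
C = 11.4 × 0.5157 = 5.88 mg/L.

5.88 mg/L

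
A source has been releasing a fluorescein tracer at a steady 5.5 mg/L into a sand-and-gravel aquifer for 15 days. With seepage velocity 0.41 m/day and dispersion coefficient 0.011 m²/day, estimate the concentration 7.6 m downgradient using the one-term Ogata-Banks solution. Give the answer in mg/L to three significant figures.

0.0319 mg/L

For a continuous step input, C/C₀ ≈ ½·erfc((x−vt)/(2√(Dt))).
vt = 0.41 × 15 = 6.15 m and 2√(Dt) = 2√(0.011 × 15) = 0.8124 m.
Argument (x−vt)/(2√(Dt)) = (7.6 − 6.15)/0.8124 = 1.785; ½·erfc(1.785) = 0.005795.
C = 5.5 × 0.005795 = 0.0319 mg/L.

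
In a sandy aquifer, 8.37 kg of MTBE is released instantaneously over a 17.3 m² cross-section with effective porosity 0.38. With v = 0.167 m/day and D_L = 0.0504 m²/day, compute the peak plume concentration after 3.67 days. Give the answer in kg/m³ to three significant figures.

0.835 kg/m³

The peak of an instantaneous 1D plume sits at x = vt; there the Gaussian factor is 1 and C_max = M/(n_e·A·√(4πDt)), where n_e·A is the pore area the mass is dissolved in.
√(4πDt) = √(4π × 0.0504 × 3.67) = 1.525 m, so C_max = 8.37/(0.38 × 17.3 × 1.525) = 0.835 kg/m³.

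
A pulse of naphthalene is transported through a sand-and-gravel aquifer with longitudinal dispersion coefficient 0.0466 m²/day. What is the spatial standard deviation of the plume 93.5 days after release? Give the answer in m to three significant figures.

2.95 m

Dispersive spreading gives a Gaussian with σ² = 2Dt; advection only shifts the center.
σ = √(2 × 0.0466 × 93.5) = 2.95 m.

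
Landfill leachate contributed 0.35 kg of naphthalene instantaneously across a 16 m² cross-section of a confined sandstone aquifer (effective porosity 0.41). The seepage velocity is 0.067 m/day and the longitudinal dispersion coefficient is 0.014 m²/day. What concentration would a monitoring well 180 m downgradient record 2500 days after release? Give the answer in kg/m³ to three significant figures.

0.000833 kg/m³

For an instantaneous plane source, C(x,t) = M/(n_e·A·√(4πDt)) · exp(−(x−vt)²/(4Dt)), with n_e·A the pore (flow) area.
Plume center vt = 0.067 × 2500 = 167.5 m, so the well at 180 m is 12.5 m downgradient of the peak.
√(4πDt) = 20.97 m, giving peak height M/(n_e·A·√(4πDt)) = 0.35/(0.41 × 16 × 20.97) = 0.002544 kg/m³.
(x−vt)²/(4Dt) = (12.5)²/(4 × 0.014 × 2500) = 1.116; exp(−1.116) = 0.3276.
C = 0.002544 × 0.3276 = 0.000833 kg/m³.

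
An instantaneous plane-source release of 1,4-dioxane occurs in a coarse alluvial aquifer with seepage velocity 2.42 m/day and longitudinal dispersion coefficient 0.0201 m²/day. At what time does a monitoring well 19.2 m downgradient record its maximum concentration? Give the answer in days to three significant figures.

7.93 days

For the 1D instantaneous-source solution, setting ∂C/∂t = 0 at fixed x gives v²t² + 2Dt − x² = 0, so t = (√(D² + v²x²) − D)/v².
√(D² + v²x²) = √(0.0201² + 2.42² × 19.2²) = 46.46; v² = 5.8564.
t = (46.46 − 0.0201)/5.8564 = 7.93 days (vs. the pure-advection estimate x/v = 7.93 d).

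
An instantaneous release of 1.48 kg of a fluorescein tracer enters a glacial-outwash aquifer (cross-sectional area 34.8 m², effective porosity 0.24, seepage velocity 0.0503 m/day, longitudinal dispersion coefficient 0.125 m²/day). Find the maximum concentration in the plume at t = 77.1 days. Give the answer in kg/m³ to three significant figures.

0.0161 kg/m³

The peak of an instantaneous 1D plume sits at x = vt; there the Gaussian factor is 1 and C_max = M/(n_e·A·√(4πDt)), where n_e·A is the pore area the mass is dissolved in.
√(4πDt) = √(4π × 0.125 × 77.1) = 11.00 m, so C_max = 1.48/(0.24 × 34.8 × 11.00) = 0.0161 kg/m³.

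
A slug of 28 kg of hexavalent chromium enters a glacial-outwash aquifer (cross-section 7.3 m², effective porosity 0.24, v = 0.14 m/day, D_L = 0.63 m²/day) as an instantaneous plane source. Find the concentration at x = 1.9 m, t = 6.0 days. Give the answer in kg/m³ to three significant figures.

For an instantaneous plane source, C(x,t) = M/(n_e·A·√(4πDt)) · exp(−(x−vt)²/(4Dt)), with n_e·A the pore (flow) area.
Plume center vt = 0.14 × 6.0 = 0.84 m, so the well at 1.9 m is 1.06 m downgradient of the peak.
√(4πDt) = 6.892 m, giving peak height M/(n_e·A·√(4πDt)) = 28/(0.24 × 7.3 × 6.892) = 2.319 kg/m³.
(x−vt)²/(4Dt) = (1.06)²/(4 × 0.63 × 6.0) = 0.07431; exp(−0.07431) = 0.9284.
C = 2.319 × 0.9284 = 2.15 kg/m³.

2.15 kg/m³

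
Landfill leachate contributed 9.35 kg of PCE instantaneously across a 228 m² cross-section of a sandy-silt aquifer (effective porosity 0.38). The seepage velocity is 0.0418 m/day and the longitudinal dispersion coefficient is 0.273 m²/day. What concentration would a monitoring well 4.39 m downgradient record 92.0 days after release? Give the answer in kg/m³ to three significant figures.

For an instantaneous plane source, C(x,t) = M/(n_e·A·√(4πDt)) · exp(−(x−vt)²/(4Dt)), with n_e·A the pore (flow) area.
Plume center vt = 0.0418 × 92.0 = 3.8456 m, so the well at 4.39 m is 0.5444 m downgradient of the peak.
√(4πDt) = 17.77 m, giving peak height M/(n_e·A·√(4πDt)) = 9.35/(0.38 × 228 × 17.77) = 0.006073 kg/m³.
(x−vt)²/(4Dt) = (0.5444)²/(4 × 0.273 × 92.0) = 0.002950; exp(−0.002950) = 0.9971.
C = 0.006073 × 0.9971 = 0.00606 kg/m³.

0.00606 kg/m³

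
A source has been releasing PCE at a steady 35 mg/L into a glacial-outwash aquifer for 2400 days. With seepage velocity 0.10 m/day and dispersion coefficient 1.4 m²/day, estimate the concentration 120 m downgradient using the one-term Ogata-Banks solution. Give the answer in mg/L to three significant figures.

For a continuous step input, C/C₀ ≈ ½·erfc((x−vt)/(2√(Dt))).
vt = 0.10 × 2400 = 240 m and 2√(Dt) = 2√(1.4 × 2400) = 115.9 m.
Argument (x−vt)/(2√(Dt)) = (120 − 240)/115.9 = -1.035; ½·erfc(-1.035) = 0.9284.
C = 35 × 0.9284 = 32.5 mg/L.

32.5 mg/L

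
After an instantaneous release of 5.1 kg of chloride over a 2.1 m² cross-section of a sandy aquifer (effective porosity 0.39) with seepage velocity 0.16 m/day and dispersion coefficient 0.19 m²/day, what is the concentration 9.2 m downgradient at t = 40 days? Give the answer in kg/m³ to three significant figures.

For an instantaneous plane source, C(x,t) = M/(n_e·A·√(4πDt)) · exp(−(x−vt)²/(4Dt)), with n_e·A the pore (flow) area.
Plume center vt = 0.16 × 40 = 6.4 m, so the well at 9.2 m is 2.8 m downgradient of the peak.
√(4πDt) = 9.773 m, giving peak height M/(n_e·A·√(4πDt)) = 5.1/(0.39 × 2.1 × 9.773) = 0.6372 kg/m³.
(x−vt)²/(4Dt) = (2.8)²/(4 × 0.19 × 40) = 0.2579; exp(−0.2579) = 0.7727.
C = 0.6372 × 0.7727 = 0.492 kg/m³.

0.492 kg/m³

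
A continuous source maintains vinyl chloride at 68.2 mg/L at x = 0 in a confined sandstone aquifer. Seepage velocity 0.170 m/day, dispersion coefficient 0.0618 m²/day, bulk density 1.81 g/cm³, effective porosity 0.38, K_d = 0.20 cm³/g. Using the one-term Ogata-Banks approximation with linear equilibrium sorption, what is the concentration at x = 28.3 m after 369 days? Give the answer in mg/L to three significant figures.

Retardation factor R = 1 + ρ_b·K_d/n = 1 + 1.81 × 0.20/0.38 = 1.953.
Sorption retards both mechanisms: v_R = v/R = 0.08705 m/day, D_R = D/R = 0.03164 m²/day.
v_R·t = 0.08705 × 369 = 32.12145 m; 2√(D_R t) = 6.834 m; argument = (28.3 − 32.12145)/6.834 = -0.5592.
C = C₀ × ½·erfc(-0.5592) = 68.2 × 0.7855 = 53.6 mg/L.

53.6 mg/L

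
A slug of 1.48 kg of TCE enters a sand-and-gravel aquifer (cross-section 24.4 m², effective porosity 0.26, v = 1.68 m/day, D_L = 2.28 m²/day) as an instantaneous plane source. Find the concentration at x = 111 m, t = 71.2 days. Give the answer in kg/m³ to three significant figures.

0.00461 kg/m³

For an instantaneous plane source, C(x,t) = M/(n_e·A·√(4πDt)) · exp(−(x−vt)²/(4Dt)), with n_e·A the pore (flow) area.
Plume center vt = 1.68 × 71.2 = 119.616 m, so the well at 111 m is 8.616 m upgradient of the peak.
√(4πDt) = 45.17 m, giving peak height M/(n_e·A·√(4πDt)) = 1.48/(0.26 × 24.4 × 45.17) = 0.005165 kg/m³.
(x−vt)²/(4Dt) = (-8.616)²/(4 × 2.28 × 71.2) = 0.1143; exp(−0.1143) = 0.8920.
C = 0.005165 × 0.8920 = 0.00461 kg/m³.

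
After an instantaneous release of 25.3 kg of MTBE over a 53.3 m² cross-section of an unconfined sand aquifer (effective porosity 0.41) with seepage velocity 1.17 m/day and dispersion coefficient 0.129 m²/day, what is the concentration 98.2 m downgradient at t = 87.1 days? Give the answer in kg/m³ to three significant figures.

0.0718 kg/m³

For an instantaneous plane source, C(x,t) = M/(n_e·A·√(4πDt)) · exp(−(x−vt)²/(4Dt)), with n_e·A the pore (flow) area.
Plume center vt = 1.17 × 87.1 = 101.907 m, so the well at 98.2 m is 3.707 m upgradient of the peak.
√(4πDt) = 11.88 m, giving peak height M/(n_e·A·√(4πDt)) = 25.3/(0.41 × 53.3 × 11.88) = 0.09745 kg/m³.
(x−vt)²/(4Dt) = (-3.707)²/(4 × 0.129 × 87.1) = 0.3058; exp(−0.3058) = 0.7365.
C = 0.09745 × 0.7365 = 0.0718 kg/m³.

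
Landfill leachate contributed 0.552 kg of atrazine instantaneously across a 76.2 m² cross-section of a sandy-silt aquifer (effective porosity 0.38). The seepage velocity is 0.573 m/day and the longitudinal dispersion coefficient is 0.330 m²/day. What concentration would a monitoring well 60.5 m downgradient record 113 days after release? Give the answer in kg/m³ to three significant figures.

For an instantaneous plane source, C(x,t) = M/(n_e·A·√(4πDt)) · exp(−(x−vt)²/(4Dt)), with n_e·A the pore (flow) area.
Plume center vt = 0.573 × 113 = 64.749 m, so the well at 60.5 m is 4.249 m upgradient of the peak.
√(4πDt) = 21.65 m, giving peak height M/(n_e·A·√(4πDt)) = 0.552/(0.38 × 76.2 × 21.65) = 0.0008805 kg/m³.
(x−vt)²/(4Dt) = (-4.249)²/(4 × 0.330 × 113) = 0.1210; exp(−0.1210) = 0.8860.
C = 0.0008805 × 0.8860 = 0.000780 kg/m³.

0.000780 kg/m³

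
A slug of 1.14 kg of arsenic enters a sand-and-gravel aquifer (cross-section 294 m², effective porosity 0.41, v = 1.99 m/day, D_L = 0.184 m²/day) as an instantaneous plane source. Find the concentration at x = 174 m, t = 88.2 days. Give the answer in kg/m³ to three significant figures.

For an instantaneous plane source, C(x,t) = M/(n_e·A·√(4πDt)) · exp(−(x−vt)²/(4Dt)), with n_e·A the pore (flow) area.
Plume center vt = 1.99 × 88.2 = 175.518 m, so the well at 174 m is 1.518 m upgradient of the peak.
√(4πDt) = 14.28 m, giving peak height M/(n_e·A·√(4πDt)) = 1.14/(0.41 × 294 × 14.28) = 0.0006623 kg/m³.
(x−vt)²/(4Dt) = (-1.518)²/(4 × 0.184 × 88.2) = 0.03550; exp(−0.03550) = 0.9651.
C = 0.0006623 × 0.9651 = 0.000639 kg/m³.

0.000639 kg/m³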